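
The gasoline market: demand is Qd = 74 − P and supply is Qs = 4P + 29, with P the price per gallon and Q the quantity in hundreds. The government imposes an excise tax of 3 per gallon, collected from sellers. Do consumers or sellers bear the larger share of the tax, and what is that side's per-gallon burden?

Without the tax, 74 − P = 4P + 29 gives 5P = 45, so P* = 9 and Q* = 65.
With the tax collected from sellers, supply shifts: Qs = 4(P − 3) + 29.
New equilibrium: consumers pay 11.4, sellers receive 8.4, Q = 62.6. (Wedge: Pb − Ps = 3.)
Per-gallon burden: consumers 2.4, sellers 0.6.
Consumers take the larger share because demand is less price-elastic here (demand slope 1 vs supply slope 4).
The less price-elastic side of the market bears the larger share of a per-unit tax.

Consumers bear the larger share: 2.4 per gallon.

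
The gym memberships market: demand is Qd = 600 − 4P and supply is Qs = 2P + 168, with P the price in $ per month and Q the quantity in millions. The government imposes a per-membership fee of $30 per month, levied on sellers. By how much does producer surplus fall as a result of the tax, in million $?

Producer surplus falls by $5840 million.

Before the tax: set 600 − 4P = 2P + 168 → P* = $72, Q* = 312.
With the tax collected from sellers, supply shifts: Qs = 2(P − 30) + 168.
Solving gives Q = 272 with consumers paying $82 and sellers receiving $52 (the $30 wedge).
ΔPS is the trapezoid between Q = 272 and Q = 312 of height $20: ½ · (312 + 272) · 20 = $5840.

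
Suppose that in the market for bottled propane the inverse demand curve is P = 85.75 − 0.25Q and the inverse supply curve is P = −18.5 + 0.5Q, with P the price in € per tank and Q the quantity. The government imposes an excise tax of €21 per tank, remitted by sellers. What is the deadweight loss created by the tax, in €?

Inverting to Q(P) form: Qd = 343 − 4P; Qs = 2P + 37.
Without the tax, 343 − 4P = 2P + 37 gives 6P = 306, so P* = €51 and Q* = 139.
With the tax collected from sellers, supply shifts: Qs = 2(P − 21) + 37.
Solving gives Q = 111 with buyers paying €58 and sellers receiving €37 (the €21 wedge).
Quantity falls by |ΔQ| = |139 − 111| = 28.
DWL = ½ · t · |ΔQ| = ½ · 21 · 28 = €294.

Deadweight loss = €294.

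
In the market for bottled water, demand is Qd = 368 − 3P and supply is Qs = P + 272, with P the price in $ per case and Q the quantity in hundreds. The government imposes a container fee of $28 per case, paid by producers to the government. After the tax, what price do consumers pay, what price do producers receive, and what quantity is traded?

Consumers pay $31; producers receive $3; quantity = 275.

Without the tax, 368 − 3P = P + 272 gives 4P = 96, so P* = $24 and Q* = 296.
With the tax collected from producers, supply shifts: Qs = (P − 28) + 272.
New equilibrium: consumers pay $31, producers receive $3, Q = 275. (Wedge: Pb − Ps = 28.)
The less price-elastic side of the market bears the larger share of a per-unit tax.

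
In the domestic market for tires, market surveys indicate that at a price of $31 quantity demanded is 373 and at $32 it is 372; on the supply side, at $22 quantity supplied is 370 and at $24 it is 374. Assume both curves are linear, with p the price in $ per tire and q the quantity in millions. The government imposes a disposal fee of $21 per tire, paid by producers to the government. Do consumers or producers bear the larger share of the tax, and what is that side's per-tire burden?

Demand slope: (372 − 373)/(32 − 31) = -1, so qd = 404 − p.
Supply slope: (374 − 370)/(24 − 22) = 2, so qs = 2p + 326.
Before the tax: set 404 − p = 2p + 326 → p* = $26, q* = 378.
With the tax collected from producers, supply shifts: qs = 2(p − 21) + 326.
New equilibrium: consumers pay $40, producers receive $19, q = 364. (Wedge: pb − ps = 21.)
Per-tire burden: consumers $14, producers $7.
Consumers take the larger share because demand is less price-elastic here (demand slope 1 vs supply slope 2).

Consumers bear the larger share: $14 per tire.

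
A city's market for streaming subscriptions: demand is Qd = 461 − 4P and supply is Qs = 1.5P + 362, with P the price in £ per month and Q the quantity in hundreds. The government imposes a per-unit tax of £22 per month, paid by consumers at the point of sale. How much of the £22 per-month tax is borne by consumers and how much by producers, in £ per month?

Consumers bear £6 per month; producers bear £16 per month.

Without the tax, 461 − 4P = 1.5P + 362 gives 5.5P = 99, so P* = £18 and Q* = 389.
With the tax collected from consumers, demand (in seller-price terms) shifts: Qd = 461 − 4(P + 22).
New equilibrium: consumers pay £24, producers receive £2, Q = 365. (Wedge: Pb − Ps = 22.)
Burden on consumers: £6; on producers: £16. (They sum to £22.)
The less price-elastic side of the market bears the larger share of a per-unit tax.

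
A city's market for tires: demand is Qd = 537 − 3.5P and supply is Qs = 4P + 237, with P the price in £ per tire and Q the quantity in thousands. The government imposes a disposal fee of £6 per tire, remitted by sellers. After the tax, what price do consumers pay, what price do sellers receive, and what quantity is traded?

Without the tax, 537 − 3.5P = 4P + 237 gives 7.5P = 300, so P* = £40 and Q* = 397.
With the tax collected from sellers, supply shifts: Qs = 4(P − 6) + 237.
Solving gives Q = 385.8 with consumers paying £43.2 and sellers receiving £37.2 (the £6 wedge).
The less price-elastic side of the market bears the larger share of a per-unit tax.

Consumers pay £43.2; sellers receive £37.2; quantity = 385.8.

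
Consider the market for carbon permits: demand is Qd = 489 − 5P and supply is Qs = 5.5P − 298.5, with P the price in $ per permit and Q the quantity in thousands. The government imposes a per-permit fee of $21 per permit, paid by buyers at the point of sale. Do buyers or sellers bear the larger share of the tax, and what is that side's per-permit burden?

Buyers bear the larger share: $11 per permit.

Before the tax: set 489 − 5P = 5.5P − 298.5 → P* = $75, Q* = 114.
With the tax collected from buyers, demand (in seller-price terms) shifts: Qd = 489 − 5(P + 21).
Solving gives Q = 59 with buyers paying $86 and sellers receiving $65 (the $21 wedge).
Per-permit burden: buyers $11, sellers $10.
Buyers take the larger share because demand is less price-elastic here (demand slope 5 vs supply slope 5.5).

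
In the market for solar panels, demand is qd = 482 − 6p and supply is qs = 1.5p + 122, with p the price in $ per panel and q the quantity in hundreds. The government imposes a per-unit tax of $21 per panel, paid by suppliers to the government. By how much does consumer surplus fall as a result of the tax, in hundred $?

Consumer surplus falls by $761.88 hundred.

Without the tax, 482 − 6p = 1.5p + 122 gives 7.5p = 360, so p* = $48 and q* = 194.
With the tax collected from suppliers, supply shifts: qs = 1.5(p − 21) + 122.
New equilibrium: buyers pay $52.2, suppliers receive $31.2, q = 168.8. (Wedge: pb − ps = 21.)
ΔCS is the trapezoid between Q = 168.8 and Q = 194 of height $4.2: ½ · (194 + 168.8) · 4.2 = $761.88.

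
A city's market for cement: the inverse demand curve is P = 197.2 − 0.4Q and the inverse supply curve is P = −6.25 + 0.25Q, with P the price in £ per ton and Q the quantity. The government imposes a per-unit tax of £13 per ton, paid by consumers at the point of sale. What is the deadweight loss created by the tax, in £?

Inverting to Q(P) form: Qd = 493 − 2.5P; Qs = 4P + 25.
Without the tax, 493 − 2.5P = 4P + 25 gives 6.5P = 468, so P* = £72 and Q* = 313.
With the tax collected from consumers, demand (in seller-price terms) shifts: Qd = 493 − 2.5(P + 13).
New equilibrium: consumers pay £80, sellers receive £67, Q = 293. (Wedge: Pb − Ps = 13.)
Quantity falls by |ΔQ| = |313 − 293| = 20.
DWL = ½ · t · |ΔQ| = ½ · 13 · 20 = £130.

Deadweight loss = £130.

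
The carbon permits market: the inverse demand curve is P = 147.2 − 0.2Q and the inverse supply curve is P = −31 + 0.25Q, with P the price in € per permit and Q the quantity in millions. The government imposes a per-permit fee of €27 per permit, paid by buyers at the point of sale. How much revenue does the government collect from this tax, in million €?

Tax revenue = €9072 million.

Rewrite in direct form: Qd = 736 − 5P and Qs = 4P + 124.
Without the tax, 736 − 5P = 4P + 124 gives 9P = 612, so P* = €68 and Q* = 396.
With the tax collected from buyers, demand (in seller-price terms) shifts: Qd = 736 − 5(P + 27).
Solving gives Q = 336 with buyers paying €80 and sellers receiving €53 (the €27 wedge).
Revenue = t · Q = 27 · 336 = €9072.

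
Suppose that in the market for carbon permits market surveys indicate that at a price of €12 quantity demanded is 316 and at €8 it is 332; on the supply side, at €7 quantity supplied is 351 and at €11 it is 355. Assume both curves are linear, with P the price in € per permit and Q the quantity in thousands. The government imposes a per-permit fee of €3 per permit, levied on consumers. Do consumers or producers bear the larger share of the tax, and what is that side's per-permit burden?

Demand slope: (332 − 316)/(8 − 12) = -4, so Qd = 364 − 4P.
Supply slope: (355 − 351)/(11 − 7) = 1, so Qs = P + 344.
Without the tax, 364 − 4P = P + 344 gives 5P = 20, so P* = €4 and Q* = 348.
With the tax collected from consumers, demand (in seller-price terms) shifts: Qd = 364 − 4(P + 3).
New equilibrium: consumers pay €4.6, producers receive €1.6, Q = 345.6. (Wedge: Pb − Ps = 3.)
Per-permit burden: consumers €0.6, producers €2.4.
Producers take the larger share because supply is less price-elastic here (demand slope 4 vs supply slope 1).

Producers bear the larger share: €2.4 per permit.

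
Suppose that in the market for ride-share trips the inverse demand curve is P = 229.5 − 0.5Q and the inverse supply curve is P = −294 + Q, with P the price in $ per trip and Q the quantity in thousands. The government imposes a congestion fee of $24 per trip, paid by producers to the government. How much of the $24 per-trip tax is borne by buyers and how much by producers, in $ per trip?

Rewrite in direct form: Qd = 459 − 2P and Qs = P + 294.
Without the tax, 459 − 2P = P + 294 gives 3P = 165, so P* = $55 and Q* = 349.
With the tax collected from producers, supply shifts: Qs = (P − 24) + 294.
Solving gives Q = 333 with buyers paying $63 and producers receiving $39 (the $24 wedge).
Burden on buyers: $8; on producers: $16. (They sum to $24.)

Buyers bear $8 per trip; producers bear $16 per trip.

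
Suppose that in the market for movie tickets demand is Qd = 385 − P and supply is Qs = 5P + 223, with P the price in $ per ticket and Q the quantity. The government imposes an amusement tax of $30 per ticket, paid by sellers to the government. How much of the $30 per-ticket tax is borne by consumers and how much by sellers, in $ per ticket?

Consumers bear $25 per ticket; sellers bear $5 per ticket.

Before the tax: set 385 − P = 5P + 223 → P* = $27, Q* = 358.
With the tax collected from sellers, supply shifts: Qs = 5(P − 30) + 223.
New equilibrium: consumers pay $52, sellers receive $22, Q = 333. (Wedge: Pb − Ps = 30.)
Burden on consumers: $25; on sellers: $5. (They sum to $30.)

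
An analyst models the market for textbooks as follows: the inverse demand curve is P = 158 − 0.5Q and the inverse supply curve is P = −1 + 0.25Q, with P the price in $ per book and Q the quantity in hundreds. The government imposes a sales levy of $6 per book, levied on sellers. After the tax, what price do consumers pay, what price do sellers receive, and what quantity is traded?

Consumers pay $56; sellers receive $50; quantity = 204.

Rewrite in direct form: Qd = 316 − 2P and Qs = 4P + 4.
Before the tax: set 316 − 2P = 4P + 4 → P* = $52, Q* = 212.
With the tax collected from sellers, supply shifts: Qs = 4(P − 6) + 4.
New equilibrium: consumers pay $56, sellers receive $50, Q = 204. (Wedge: Pb − Ps = 6.)
The less price-elastic side of the market bears the larger share of a per-unit tax.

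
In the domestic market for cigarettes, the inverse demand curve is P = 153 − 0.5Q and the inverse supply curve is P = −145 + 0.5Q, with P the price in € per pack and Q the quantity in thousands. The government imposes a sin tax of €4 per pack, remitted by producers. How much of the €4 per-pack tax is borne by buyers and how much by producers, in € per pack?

Buyers bear €2 per pack; producers bear €2 per pack.

Inverting to Q(P) form: Qd = 306 − 2P; Qs = 2P + 290.
Before the tax: set 306 − 2P = 2P + 290 → P* = €4, Q* = 298.
With the tax collected from producers, supply shifts: Qs = 2(P − 4) + 290.
New equilibrium: buyers pay €6, producers receive €2, Q = 294. (Wedge: Pb − Ps = 4.)
Burden on buyers: €2; on producers: €2. (They sum to €4.)
The less price-elastic side of the market bears the larger share of a per-unit tax.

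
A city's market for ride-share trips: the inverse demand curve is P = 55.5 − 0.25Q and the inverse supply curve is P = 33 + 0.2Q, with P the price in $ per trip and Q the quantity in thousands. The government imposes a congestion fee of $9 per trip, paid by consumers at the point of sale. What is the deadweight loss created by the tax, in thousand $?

Deadweight loss = $90 thousand.

Inverting to Q(P) form: Qd = 222 − 4P; Qs = 5P − 165.
Before the tax: set 222 − 4P = 5P − 165 → P* = $43, Q* = 50.
With the tax collected from consumers, demand (in seller-price terms) shifts: Qd = 222 − 4(P + 9).
New equilibrium: consumers pay $48, suppliers receive $39, Q = 30. (Wedge: Pb − Ps = 9.)
Quantity falls by |ΔQ| = |50 − 30| = 20.
DWL = ½ · t · |ΔQ| = ½ · 9 · 20 = $90.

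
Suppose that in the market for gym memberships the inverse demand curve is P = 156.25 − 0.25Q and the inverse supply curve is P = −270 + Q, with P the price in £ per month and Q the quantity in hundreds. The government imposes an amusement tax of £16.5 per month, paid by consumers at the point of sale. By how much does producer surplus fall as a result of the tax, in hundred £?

Producer surplus falls by £4414.08 hundred.

Rewrite in direct form: Qd = 625 − 4P and Qs = P + 270.
Without the tax, 625 − 4P = P + 270 gives 5P = 355, so P* = £71 and Q* = 341.
With the tax collected from consumers, demand (in seller-price terms) shifts: Qd = 625 − 4(P + 16.5).
New equilibrium: consumers pay £74.3, sellers receive £57.8, Q = 327.8. (Wedge: Pb − Ps = 16.5.)
ΔPS is the trapezoid between Q = 327.8 and Q = 341 of height £13.2: ½ · (341 + 327.8) · 13.2 = £4414.08.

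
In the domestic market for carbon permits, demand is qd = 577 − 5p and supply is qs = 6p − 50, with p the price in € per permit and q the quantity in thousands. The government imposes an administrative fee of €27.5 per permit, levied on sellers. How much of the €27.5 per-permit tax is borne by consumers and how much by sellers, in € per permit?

Consumers bear €15 per permit; sellers bear €12.5 per permit.

Before the tax: set 577 − 5p = 6p − 50 → p* = €57, q* = 292.
With the tax collected from sellers, supply shifts: qs = 6(p − 27.5) − 50.
Solving gives q = 217 with consumers paying €72 and sellers receiving €44.5 (the €27.5 wedge).
Burden on consumers: €15; on sellers: €12.5. (They sum to €27.5.)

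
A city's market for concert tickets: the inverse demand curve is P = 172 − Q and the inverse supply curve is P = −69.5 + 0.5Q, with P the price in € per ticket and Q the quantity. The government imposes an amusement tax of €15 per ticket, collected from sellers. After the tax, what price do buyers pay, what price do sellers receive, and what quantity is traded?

Inverting to Q(P) form: Qd = 172 − P; Qs = 2P + 139.
Before the tax: set 172 − P = 2P + 139 → P* = €11, Q* = 161.
With the tax collected from sellers, supply shifts: Qs = 2(P − 15) + 139.
New equilibrium: buyers pay €21, sellers receive €6, Q = 151. (Wedge: Pb − Ps = 15.)

Buyers pay €21; sellers receive €6; quantity = 151.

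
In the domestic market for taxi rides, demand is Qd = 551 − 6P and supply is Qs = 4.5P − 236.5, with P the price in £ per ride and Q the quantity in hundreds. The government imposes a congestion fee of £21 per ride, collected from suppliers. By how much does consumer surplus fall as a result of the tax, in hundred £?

Consumer surplus falls by £666 hundred.

Without the tax, 551 − 6P = 4.5P − 236.5 gives 10.5P = 787.5, so P* = £75 and Q* = 101.
With the tax collected from suppliers, supply shifts: Qs = 4.5(P − 21) − 236.5.
Solving gives Q = 47 with consumers paying £84 and suppliers receiving £63 (the £21 wedge).
ΔCS is the trapezoid between Q = 47 and Q = 101 of height £9: ½ · (101 + 47) · 9 = £666.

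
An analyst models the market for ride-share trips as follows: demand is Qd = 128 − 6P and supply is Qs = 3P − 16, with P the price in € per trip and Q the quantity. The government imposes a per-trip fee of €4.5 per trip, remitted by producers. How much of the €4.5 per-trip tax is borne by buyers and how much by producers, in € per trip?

Buyers bear €1.5 per trip; producers bear €3 per trip.

Before the tax: set 128 − 6P = 3P − 16 → P* = €16, Q* = 32.
With the tax collected from producers, supply shifts: Qs = 3(P − 4.5) − 16.
Solving gives Q = 23 with buyers paying €17.5 and producers receiving €13 (the €4.5 wedge).
Burden on buyers: €1.5; on producers: €3. (They sum to €4.5.)
The less price-elastic side of the market bears the larger share of a per-unit tax.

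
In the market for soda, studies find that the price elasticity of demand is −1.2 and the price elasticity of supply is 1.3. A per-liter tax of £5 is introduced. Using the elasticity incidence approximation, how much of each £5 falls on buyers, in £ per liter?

Incidence ratio: buyers' share ≈ εs / (εs + |εd|) = 1.3 / (1.3 + 1.2) = 0.52.
So buyers bear ≈ 0.52 × £5 = £2.6; suppliers bear £2.4.

Buyers bear ≈ £2.6 per liter.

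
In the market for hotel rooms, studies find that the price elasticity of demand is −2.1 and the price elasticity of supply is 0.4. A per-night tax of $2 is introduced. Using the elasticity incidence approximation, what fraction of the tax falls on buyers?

Incidence ratio: buyers' share ≈ εs / (εs + |εd|) = 0.4 / (0.4 + 2.1) = 0.16.
Supply is the less elastic side, so buyers bear the smaller share.

Buyers' share ≈ 0.16.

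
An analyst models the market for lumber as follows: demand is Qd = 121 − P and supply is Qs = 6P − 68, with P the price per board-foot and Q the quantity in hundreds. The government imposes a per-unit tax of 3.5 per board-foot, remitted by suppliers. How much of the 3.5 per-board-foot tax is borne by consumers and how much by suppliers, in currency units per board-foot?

Before the tax: set 121 − P = 6P − 68 → P* = 27, Q* = 94.
With the tax collected from suppliers, supply shifts: Qs = 6(P − 3.5) − 68.
New equilibrium: consumers pay 30, suppliers receive 26.5, Q = 91. (Wedge: Pb − Ps = 3.5.)
Burden on consumers: 3; on suppliers: 0.5. (They sum to 3.5.)

Consumers bear 3 per board-foot; suppliers bear 0.5 per board-foot.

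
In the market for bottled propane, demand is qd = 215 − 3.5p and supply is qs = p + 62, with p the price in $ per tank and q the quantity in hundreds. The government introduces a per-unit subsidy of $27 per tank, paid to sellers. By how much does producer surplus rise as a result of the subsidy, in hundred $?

Producer surplus rises by $2236.5 hundred.

Without the subsidy, 215 − 3.5p = p + 62 gives 4.5p = 153, so p* = $34 and q* = 96.
With a per-unit subsidy paid to sellers, each receives p + 27 per unit sold, so supply becomes qs = (p + 27) + 62.
New equilibrium: buyers pay $28, sellers receive $55, q = 117. (Wedge: pb − ps = −27.)
ΔPS is the trapezoid between Q = 117 and Q = 96 of height $21: ½ · (96 + 117) · 21 = $2236.5.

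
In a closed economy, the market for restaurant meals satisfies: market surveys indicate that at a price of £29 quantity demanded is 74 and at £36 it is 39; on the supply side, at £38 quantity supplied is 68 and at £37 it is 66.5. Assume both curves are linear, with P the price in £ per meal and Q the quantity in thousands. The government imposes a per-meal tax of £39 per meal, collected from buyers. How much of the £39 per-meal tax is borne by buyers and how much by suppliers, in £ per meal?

Demand slope: (39 − 74)/(36 − 29) = -5, so Qd = 219 − 5P.
Supply slope: (66.5 − 68)/(37 − 38) = 1.5, so Qs = 1.5P + 11.
Before the tax: set 219 − 5P = 1.5P + 11 → P* = £32, Q* = 59.
With the tax collected from buyers, demand (in seller-price terms) shifts: Qd = 219 − 5(P + 39).
Solving gives Q = 14 with buyers paying £41 and suppliers receiving £2 (the £39 wedge).
Burden on buyers: £9; on suppliers: £30. (They sum to £39.)

Buyers bear £9 per meal; suppliers bear £30 per meal.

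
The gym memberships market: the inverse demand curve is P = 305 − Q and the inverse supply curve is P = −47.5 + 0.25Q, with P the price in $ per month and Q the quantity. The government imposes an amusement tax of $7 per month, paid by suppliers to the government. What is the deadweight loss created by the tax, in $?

Deadweight loss = $19.6.

Rewrite in direct form: Qd = 305 − P and Qs = 4P + 190.
Before the tax: set 305 − P = 4P + 190 → P* = $23, Q* = 282.
With the tax collected from suppliers, supply shifts: Qs = 4(P − 7) + 190.
New equilibrium: consumers pay $28.6, suppliers receive $21.6, Q = 276.4. (Wedge: Pb − Ps = 7.)
Quantity falls by |ΔQ| = |282 − 276.4| = 5.6.
DWL = ½ · t · |ΔQ| = ½ · 7 · 5.6 = $19.6.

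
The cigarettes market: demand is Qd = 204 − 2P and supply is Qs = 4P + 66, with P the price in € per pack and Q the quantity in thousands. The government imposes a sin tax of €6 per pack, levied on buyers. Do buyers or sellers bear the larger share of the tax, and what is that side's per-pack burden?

Buyers bear the larger share: €4 per pack.

Before the tax: set 204 − 2P = 4P + 66 → P* = €23, Q* = 158.
With the tax collected from buyers, demand (in seller-price terms) shifts: Qd = 204 − 2(P + 6).
New equilibrium: buyers pay €27, sellers receive €21, Q = 150. (Wedge: Pb − Ps = 6.)
Per-pack burden: buyers €4, sellers €2.
Buyers take the larger share because demand is less price-elastic here (demand slope 2 vs supply slope 4).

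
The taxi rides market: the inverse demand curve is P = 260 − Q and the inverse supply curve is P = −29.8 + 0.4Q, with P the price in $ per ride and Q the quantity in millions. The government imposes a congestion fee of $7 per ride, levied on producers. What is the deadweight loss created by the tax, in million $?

Deadweight loss = $17.5 million.

Rewrite in direct form: Qd = 260 − P and Qs = 2.5P + 74.5.
Before the tax: set 260 − P = 2.5P + 74.5 → P* = $53, Q* = 207.
With the tax collected from producers, supply shifts: Qs = 2.5(P − 7) + 74.5.
Solving gives Q = 202 with buyers paying $58 and producers receiving $51 (the $7 wedge).
Quantity falls by |ΔQ| = |207 − 202| = 5.
DWL = ½ · t · |ΔQ| = ½ · 7 · 5 = $17.5.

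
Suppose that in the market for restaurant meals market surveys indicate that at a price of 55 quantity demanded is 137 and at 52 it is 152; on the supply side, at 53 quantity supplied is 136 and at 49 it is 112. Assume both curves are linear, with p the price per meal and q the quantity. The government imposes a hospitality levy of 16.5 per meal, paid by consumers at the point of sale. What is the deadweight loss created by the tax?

Demand slope: (152 − 137)/(52 − 55) = -5, so qd = 412 − 5p.
Supply slope: (112 − 136)/(49 − 53) = 6, so qs = 6p − 182.
Before the tax: set 412 − 5p = 6p − 182 → p* = 54, q* = 142.
With the tax collected from consumers, demand (in seller-price terms) shifts: qd = 412 − 5(p + 16.5).
New equilibrium: consumers pay 63, suppliers receive 46.5, q = 97. (Wedge: pb − ps = 16.5.)
Quantity falls by |ΔQ| = |142 − 97| = 45.
DWL = ½ · t · |ΔQ| = ½ · 16.5 · 45 = 371.25.

Deadweight loss = 371.25.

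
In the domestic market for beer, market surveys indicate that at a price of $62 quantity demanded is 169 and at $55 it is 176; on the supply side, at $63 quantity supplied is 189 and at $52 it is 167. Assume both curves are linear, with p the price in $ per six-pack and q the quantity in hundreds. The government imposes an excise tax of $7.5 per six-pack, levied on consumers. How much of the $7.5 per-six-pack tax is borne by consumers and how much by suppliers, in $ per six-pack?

Demand slope: (176 − 169)/(55 − 62) = -1, so qd = 231 − p.
Supply slope: (167 − 189)/(52 − 63) = 2, so qs = 2p + 63.
Without the tax, 231 − p = 2p + 63 gives 3p = 168, so p* = $56 and q* = 175.
With the tax collected from consumers, demand (in seller-price terms) shifts: qd = 231 − (p + 7.5).
New equilibrium: consumers pay $61, suppliers receive $53.5, q = 170. (Wedge: pb − ps = 7.5.)
Burden on consumers: $5; on suppliers: $2.5. (They sum to $7.5.)
The less price-elastic side of the market bears the larger share of a per-unit tax.

Consumers bear $5 per six-pack; suppliers bear $2.5 per six-pack.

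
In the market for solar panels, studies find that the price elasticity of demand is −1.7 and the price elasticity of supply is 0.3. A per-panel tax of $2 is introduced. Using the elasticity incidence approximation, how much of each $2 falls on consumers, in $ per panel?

Consumers bear ≈ $0.3 per panel.

Incidence ratio: consumers' share ≈ εs / (εs + |εd|) = 0.3 / (0.3 + 1.7) = 0.15.
So consumers bear ≈ 0.15 × $2 = $0.3; suppliers bear $1.7.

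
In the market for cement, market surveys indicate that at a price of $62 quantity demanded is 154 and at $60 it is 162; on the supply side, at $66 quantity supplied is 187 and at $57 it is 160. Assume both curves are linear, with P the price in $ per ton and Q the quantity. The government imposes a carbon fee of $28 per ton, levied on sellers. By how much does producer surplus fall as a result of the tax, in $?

Demand slope: (162 − 154)/(60 − 62) = -4, so Qd = 402 − 4P.
Supply slope: (160 − 187)/(57 − 66) = 3, so Qs = 3P − 11.
Without the tax, 402 − 4P = 3P − 11 gives 7P = 413, so P* = $59 and Q* = 166.
With the tax collected from sellers, supply shifts: Qs = 3(P − 28) − 11.
Solving gives Q = 118 with consumers paying $71 and sellers receiving $43 (the $28 wedge).
ΔPS is the trapezoid between Q = 118 and Q = 166 of height $16: ½ · (166 + 118) · 16 = $2272.

Producer surplus falls by $2272.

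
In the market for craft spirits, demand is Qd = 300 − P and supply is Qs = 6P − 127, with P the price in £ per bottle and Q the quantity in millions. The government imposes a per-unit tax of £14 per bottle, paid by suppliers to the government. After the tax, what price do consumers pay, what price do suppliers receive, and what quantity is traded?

Consumers pay £73; suppliers receive £59; quantity = 227.

Before the tax: set 300 − P = 6P − 127 → P* = £61, Q* = 239.
With the tax collected from suppliers, supply shifts: Qs = 6(P − 14) − 127.
Solving gives Q = 227 with consumers paying £73 and suppliers receiving £59 (the £14 wedge).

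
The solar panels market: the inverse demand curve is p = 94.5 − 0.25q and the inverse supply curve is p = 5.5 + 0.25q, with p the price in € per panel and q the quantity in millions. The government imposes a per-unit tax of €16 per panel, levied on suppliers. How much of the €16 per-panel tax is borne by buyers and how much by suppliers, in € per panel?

Rewrite in direct form: qd = 378 − 4p and qs = 4p − 22.
Before the tax: set 378 − 4p = 4p − 22 → p* = €50, q* = 178.
With the tax collected from suppliers, supply shifts: qs = 4(p − 16) − 22.
New equilibrium: buyers pay €58, suppliers receive €42, q = 146. (Wedge: pb − ps = 16.)
Burden on buyers: €8; on suppliers: €8. (They sum to €16.)

Buyers bear €8 per panel; suppliers bear €8 per panel.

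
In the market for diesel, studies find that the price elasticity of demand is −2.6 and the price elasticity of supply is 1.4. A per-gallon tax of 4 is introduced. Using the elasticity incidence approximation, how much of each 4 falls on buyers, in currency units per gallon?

Incidence ratio: buyers' share ≈ εs / (εs + |εd|) = 1.4 / (1.4 + 2.6) = 0.35.
So buyers bear ≈ 0.35 × 4 = 1.4; suppliers bear 2.6.

Buyers bear ≈ 1.4 per gallon.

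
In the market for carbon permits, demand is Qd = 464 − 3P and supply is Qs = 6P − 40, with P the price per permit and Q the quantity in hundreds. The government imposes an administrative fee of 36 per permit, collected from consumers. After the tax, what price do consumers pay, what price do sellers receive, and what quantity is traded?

Consumers pay 80; sellers receive 44; quantity = 224.

Without the tax, 464 − 3P = 6P − 40 gives 9P = 504, so P* = 56 and Q* = 296.
With the tax collected from consumers, demand (in seller-price terms) shifts: Qd = 464 − 3(P + 36).
Solving gives Q = 224 with consumers paying 80 and sellers receiving 44 (the 36 wedge).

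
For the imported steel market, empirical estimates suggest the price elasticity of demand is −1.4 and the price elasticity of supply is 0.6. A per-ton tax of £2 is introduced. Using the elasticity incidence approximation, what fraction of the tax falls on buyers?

Buyers' share ≈ 0.3.

Incidence ratio: buyers' share ≈ εs / (εs + |εd|) = 0.6 / (0.6 + 1.4) = 0.3.
Supply is the less elastic side, so buyers bear the smaller share.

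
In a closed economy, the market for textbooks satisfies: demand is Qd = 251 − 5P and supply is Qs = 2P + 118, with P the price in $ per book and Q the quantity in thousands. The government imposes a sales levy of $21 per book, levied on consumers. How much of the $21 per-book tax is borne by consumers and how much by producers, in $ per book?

Consumers bear $6 per book; producers bear $15 per book.

Without the tax, 251 − 5P = 2P + 118 gives 7P = 133, so P* = $19 and Q* = 156.
With the tax collected from consumers, demand (in seller-price terms) shifts: Qd = 251 − 5(P + 21).
Solving gives Q = 126 with consumers paying $25 and producers receiving $4 (the $21 wedge).
Burden on consumers: $6; on producers: $15. (They sum to $21.)
The less price-elastic side of the market bears the larger share of a per-unit tax.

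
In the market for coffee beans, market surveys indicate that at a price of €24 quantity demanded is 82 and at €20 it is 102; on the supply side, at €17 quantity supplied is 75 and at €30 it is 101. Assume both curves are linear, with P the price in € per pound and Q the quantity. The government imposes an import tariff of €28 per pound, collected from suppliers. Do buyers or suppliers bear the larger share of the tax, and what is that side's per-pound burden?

Suppliers bear the larger share: €20 per pound.

Demand slope: (102 − 82)/(20 − 24) = -5, so Qd = 202 − 5P.
Supply slope: (101 − 75)/(30 − 17) = 2, so Qs = 2P + 41.
Before the tax: set 202 − 5P = 2P + 41 → P* = €23, Q* = 87.
With the tax collected from suppliers, supply shifts: Qs = 2(P − 28) + 41.
New equilibrium: buyers pay €31, suppliers receive €3, Q = 47. (Wedge: Pb − Ps = 28.)
Per-pound burden: buyers €8, suppliers €20.
Suppliers take the larger share because supply is less price-elastic here (demand slope 5 vs supply slope 2).
The less price-elastic side of the market bears the larger share of a per-unit tax.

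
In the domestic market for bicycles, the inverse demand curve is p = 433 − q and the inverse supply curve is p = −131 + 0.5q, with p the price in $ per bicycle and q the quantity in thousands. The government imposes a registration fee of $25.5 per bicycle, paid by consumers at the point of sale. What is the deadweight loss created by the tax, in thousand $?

Inverting to q(p) form: qd = 433 − p; qs = 2p + 262.
Before the tax: set 433 − p = 2p + 262 → p* = $57, q* = 376.
With the tax collected from consumers, demand (in seller-price terms) shifts: qd = 433 − (p + 25.5).
Solving gives q = 359 with consumers paying $74 and producers receiving $48.5 (the $25.5 wedge).
Quantity falls by |ΔQ| = |376 − 359| = 17.
DWL = ½ · t · |ΔQ| = ½ · 25.5 · 17 = $216.75.

Deadweight loss = $216.75 thousand.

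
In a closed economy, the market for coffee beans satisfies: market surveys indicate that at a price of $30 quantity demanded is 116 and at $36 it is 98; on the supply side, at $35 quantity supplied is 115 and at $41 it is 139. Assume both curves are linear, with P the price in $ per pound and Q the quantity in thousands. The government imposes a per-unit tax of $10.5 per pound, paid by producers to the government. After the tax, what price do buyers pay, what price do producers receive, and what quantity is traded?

Demand slope: (98 − 116)/(36 − 30) = -3, so Qd = 206 − 3P.
Supply slope: (139 − 115)/(41 − 35) = 4, so Qs = 4P − 25.
Without the tax, 206 − 3P = 4P − 25 gives 7P = 231, so P* = $33 and Q* = 107.
With the tax collected from producers, supply shifts: Qs = 4(P − 10.5) − 25.
New equilibrium: buyers pay $39, producers receive $28.5, Q = 89. (Wedge: Pb − Ps = 10.5.)

Buyers pay $39; producers receive $28.5; quantity = 89.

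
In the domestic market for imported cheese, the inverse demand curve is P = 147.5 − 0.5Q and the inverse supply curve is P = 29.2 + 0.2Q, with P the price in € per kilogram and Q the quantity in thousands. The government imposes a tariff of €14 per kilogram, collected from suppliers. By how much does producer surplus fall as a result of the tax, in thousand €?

Rewrite in direct form: Qd = 295 − 2P and Qs = 5P − 146.
Without the tax, 295 − 2P = 5P − 146 gives 7P = 441, so P* = €63 and Q* = 169.
With the tax collected from suppliers, supply shifts: Qs = 5(P − 14) − 146.
New equilibrium: consumers pay €73, suppliers receive €59, Q = 149. (Wedge: Pb − Ps = 14.)
ΔPS is the trapezoid between Q = 149 and Q = 169 of height €4: ½ · (169 + 149) · 4 = €636.

Producer surplus falls by €636 thousand.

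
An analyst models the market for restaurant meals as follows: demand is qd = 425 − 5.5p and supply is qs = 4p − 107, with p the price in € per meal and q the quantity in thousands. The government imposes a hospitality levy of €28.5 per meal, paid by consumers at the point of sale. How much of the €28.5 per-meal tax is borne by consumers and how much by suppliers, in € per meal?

Without the tax, 425 − 5.5p = 4p − 107 gives 9.5p = 532, so p* = €56 and q* = 117.
With the tax collected from consumers, demand (in seller-price terms) shifts: qd = 425 − 5.5(p + 28.5).
Solving gives q = 51 with consumers paying €68 and suppliers receiving €39.5 (the €28.5 wedge).
Burden on consumers: €12; on suppliers: €16.5. (They sum to €28.5.)
The less price-elastic side of the market bears the larger share of a per-unit tax.

Consumers bear €12 per meal; suppliers bear €16.5 per meal.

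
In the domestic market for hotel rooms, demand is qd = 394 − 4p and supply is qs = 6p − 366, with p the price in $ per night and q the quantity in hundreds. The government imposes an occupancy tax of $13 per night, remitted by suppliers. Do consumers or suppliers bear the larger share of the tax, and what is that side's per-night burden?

Before the tax: set 394 − 4p = 6p − 366 → p* = $76, q* = 90.
With the tax collected from suppliers, supply shifts: qs = 6(p − 13) − 366.
Solving gives q = 58.8 with consumers paying $83.8 and suppliers receiving $70.8 (the $13 wedge).
Per-night burden: consumers $7.8, suppliers $5.2.
Consumers take the larger share because demand is less price-elastic here (demand slope 4 vs supply slope 6).
The less price-elastic side of the market bears the larger share of a per-unit tax.

Consumers bear the larger share: $7.8 per night.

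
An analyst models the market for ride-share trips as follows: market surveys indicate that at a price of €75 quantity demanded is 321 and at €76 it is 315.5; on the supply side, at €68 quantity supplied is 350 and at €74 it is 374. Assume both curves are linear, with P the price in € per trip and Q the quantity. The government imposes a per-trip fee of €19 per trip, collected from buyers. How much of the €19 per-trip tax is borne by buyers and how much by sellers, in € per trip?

Buyers bear €8 per trip; sellers bear €11 per trip.

Demand slope: (315.5 − 321)/(76 − 75) = -5.5, so Qd = 733.5 − 5.5P.
Supply slope: (374 − 350)/(74 − 68) = 4, so Qs = 4P + 78.
Without the tax, 733.5 − 5.5P = 4P + 78 gives 9.5P = 655.5, so P* = €69 and Q* = 354.
With the tax collected from buyers, demand (in seller-price terms) shifts: Qd = 733.5 − 5.5(P + 19).
New equilibrium: buyers pay €77, sellers receive €58, Q = 310. (Wedge: Pb − Ps = 19.)
Burden on buyers: €8; on sellers: €11. (They sum to €19.)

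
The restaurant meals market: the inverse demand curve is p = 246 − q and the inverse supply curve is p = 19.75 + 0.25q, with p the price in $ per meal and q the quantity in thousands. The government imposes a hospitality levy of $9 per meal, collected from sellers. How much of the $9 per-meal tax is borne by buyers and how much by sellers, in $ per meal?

Inverting to q(p) form: qd = 246 − p; qs = 4p − 79.
Without the tax, 246 − p = 4p − 79 gives 5p = 325, so p* = $65 and q* = 181.
With the tax collected from sellers, supply shifts: qs = 4(p − 9) − 79.
Solving gives q = 173.8 with buyers paying $72.2 and sellers receiving $63.2 (the $9 wedge).
Burden on buyers: $7.2; on sellers: $1.8. (They sum to $9.)

Buyers bear $7.2 per meal; sellers bear $1.8 per meal.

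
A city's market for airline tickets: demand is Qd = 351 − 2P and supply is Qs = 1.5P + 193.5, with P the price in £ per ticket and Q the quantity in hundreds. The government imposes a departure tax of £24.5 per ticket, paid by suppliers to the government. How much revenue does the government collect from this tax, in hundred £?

Before the tax: set 351 − 2P = 1.5P + 193.5 → P* = £45, Q* = 261.
With the tax collected from suppliers, supply shifts: Qs = 1.5(P − 24.5) + 193.5.
New equilibrium: buyers pay £55.5, suppliers receive £31, Q = 240. (Wedge: Pb − Ps = 24.5.)
Revenue = t · Q = 24.5 · 240 = £5880.

Tax revenue = £5880 hundred.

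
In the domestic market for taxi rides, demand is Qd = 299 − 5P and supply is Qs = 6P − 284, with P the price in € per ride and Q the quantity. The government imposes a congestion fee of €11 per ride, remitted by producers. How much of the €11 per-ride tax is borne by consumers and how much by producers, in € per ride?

Consumers bear €6 per ride; producers bear €5 per ride.

Without the tax, 299 − 5P = 6P − 284 gives 11P = 583, so P* = €53 and Q* = 34.
With the tax collected from producers, supply shifts: Qs = 6(P − 11) − 284.
New equilibrium: consumers pay €59, producers receive €48, Q = 4. (Wedge: Pb − Ps = 11.)
Burden on consumers: €6; on producers: €5. (They sum to €11.)
The less price-elastic side of the market bears the larger share of a per-unit tax.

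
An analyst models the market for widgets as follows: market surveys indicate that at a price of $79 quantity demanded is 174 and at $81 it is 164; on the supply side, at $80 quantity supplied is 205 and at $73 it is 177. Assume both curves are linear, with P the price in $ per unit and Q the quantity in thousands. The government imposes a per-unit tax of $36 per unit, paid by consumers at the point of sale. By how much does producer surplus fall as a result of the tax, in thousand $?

Demand slope: (164 − 174)/(81 − 79) = -5, so Qd = 569 − 5P.
Supply slope: (177 − 205)/(73 − 80) = 4, so Qs = 4P − 115.
Without the tax, 569 − 5P = 4P − 115 gives 9P = 684, so P* = $76 and Q* = 189.
With the tax collected from consumers, demand (in seller-price terms) shifts: Qd = 569 − 5(P + 36).
New equilibrium: consumers pay $92, suppliers receive $56, Q = 109. (Wedge: Pb − Ps = 36.)
ΔPS is the trapezoid between Q = 109 and Q = 189 of height $20: ½ · (189 + 109) · 20 = $2980.

Producer surplus falls by $2980 thousand.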